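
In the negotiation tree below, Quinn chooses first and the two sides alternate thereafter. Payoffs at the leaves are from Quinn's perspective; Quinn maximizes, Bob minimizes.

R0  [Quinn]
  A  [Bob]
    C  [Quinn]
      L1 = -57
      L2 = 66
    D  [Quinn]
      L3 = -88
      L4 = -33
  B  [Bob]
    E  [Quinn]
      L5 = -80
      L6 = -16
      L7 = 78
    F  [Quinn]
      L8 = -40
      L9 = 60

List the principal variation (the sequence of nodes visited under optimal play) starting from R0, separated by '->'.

R0 -> B -> F -> L9

C (Quinn): max(-57, 66) = 66
D (Quinn): max(-88, -33) = -33
A (Bob): min(66, -33) = -33
E (Quinn): max(-80, -16, 78) = 78
F (Quinn): max(-40, 60) = 60
B (Bob): min(78, 60) = 60
R0 (Quinn): max(-33, 60) = 60
At R0, Quinn picks B (highest: 60).
At B, Bob picks F (lowest: 60).
At F, Quinn picks L9 (highest: 60).
Terminal value 60.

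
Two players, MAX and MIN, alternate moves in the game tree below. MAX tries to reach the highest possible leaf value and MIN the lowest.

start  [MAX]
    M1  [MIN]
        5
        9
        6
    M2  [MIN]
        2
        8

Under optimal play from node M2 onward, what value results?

2

M2 (MIN): min(2, 8) = 2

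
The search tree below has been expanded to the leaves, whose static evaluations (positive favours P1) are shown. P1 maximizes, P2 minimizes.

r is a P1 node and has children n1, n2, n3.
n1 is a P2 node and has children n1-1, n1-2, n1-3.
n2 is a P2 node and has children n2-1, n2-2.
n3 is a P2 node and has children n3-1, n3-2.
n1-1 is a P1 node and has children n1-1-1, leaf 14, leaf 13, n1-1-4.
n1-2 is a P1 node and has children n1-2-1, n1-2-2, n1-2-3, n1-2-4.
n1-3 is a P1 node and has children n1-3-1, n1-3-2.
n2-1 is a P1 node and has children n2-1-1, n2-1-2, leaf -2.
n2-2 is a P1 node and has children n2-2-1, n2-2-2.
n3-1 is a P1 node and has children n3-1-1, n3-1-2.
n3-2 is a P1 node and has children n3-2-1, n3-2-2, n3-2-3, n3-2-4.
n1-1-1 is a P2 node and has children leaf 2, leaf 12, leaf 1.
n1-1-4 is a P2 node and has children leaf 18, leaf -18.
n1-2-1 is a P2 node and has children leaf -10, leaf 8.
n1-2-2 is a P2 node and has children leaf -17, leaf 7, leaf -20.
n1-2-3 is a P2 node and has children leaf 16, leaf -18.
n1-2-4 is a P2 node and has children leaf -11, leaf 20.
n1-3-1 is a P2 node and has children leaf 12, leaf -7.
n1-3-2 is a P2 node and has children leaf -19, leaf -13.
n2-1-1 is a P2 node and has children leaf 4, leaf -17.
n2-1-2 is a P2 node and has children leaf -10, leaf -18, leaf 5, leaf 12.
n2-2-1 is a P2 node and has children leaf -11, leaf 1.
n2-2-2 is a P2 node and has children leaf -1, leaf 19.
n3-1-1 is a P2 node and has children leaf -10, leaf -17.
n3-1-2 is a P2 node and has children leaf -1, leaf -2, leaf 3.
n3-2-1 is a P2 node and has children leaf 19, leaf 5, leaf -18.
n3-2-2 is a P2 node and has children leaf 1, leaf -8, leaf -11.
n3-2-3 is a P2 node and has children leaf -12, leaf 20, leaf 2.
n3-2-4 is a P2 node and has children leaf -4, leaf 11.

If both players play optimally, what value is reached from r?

-2

n1-1-1 (P2): min(2, 12, 1) = 1
n1-1-4 (P2): min(18, -18) = -18
n1-1 (P1): max(1, 14, 13, -18) = 14
n1-2-1 (P2): min(-10, 8) = -10
n1-2-2 (P2): min(-17, 7, -20) = -20
n1-2-3 (P2): min(16, -18) = -18
n1-2-4 (P2): min(-11, 20) = -11
n1-2 (P1): max(-10, -20, -18, -11) = -10
n1-3-1 (P2): min(12, -7) = -7
n1-3-2 (P2): min(-19, -13) = -19
n1-3 (P1): max(-7, -19) = -7
n1 (P2): min(14, -10, -7) = -10
n2-1-1 (P2): min(4, -17) = -17
n2-1-2 (P2): min(-10, -18, 5, 12) = -18
n2-1 (P1): max(-17, -18, -2) = -2
n2-2-1 (P2): min(-11, 1) = -11
n2-2-2 (P2): min(-1, 19) = -1
n2-2 (P1): max(-11, -1) = -1
n2 (P2): min(-2, -1) = -2
n3-1-1 (P2): min(-10, -17) = -17
n3-1-2 (P2): min(-1, -2, 3) = -2
n3-1 (P1): max(-17, -2) = -2
n3-2-1 (P2): min(19, 5, -18) = -18
n3-2-2 (P2): min(1, -8, -11) = -11
n3-2-3 (P2): min(-12, 20, 2) = -12
n3-2-4 (P2): min(-4, 11) = -4
n3-2 (P1): max(-18, -11, -12, -4) = -4
n3 (P2): min(-2, -4) = -4
r (P1): max(-10, -2, -4) = -2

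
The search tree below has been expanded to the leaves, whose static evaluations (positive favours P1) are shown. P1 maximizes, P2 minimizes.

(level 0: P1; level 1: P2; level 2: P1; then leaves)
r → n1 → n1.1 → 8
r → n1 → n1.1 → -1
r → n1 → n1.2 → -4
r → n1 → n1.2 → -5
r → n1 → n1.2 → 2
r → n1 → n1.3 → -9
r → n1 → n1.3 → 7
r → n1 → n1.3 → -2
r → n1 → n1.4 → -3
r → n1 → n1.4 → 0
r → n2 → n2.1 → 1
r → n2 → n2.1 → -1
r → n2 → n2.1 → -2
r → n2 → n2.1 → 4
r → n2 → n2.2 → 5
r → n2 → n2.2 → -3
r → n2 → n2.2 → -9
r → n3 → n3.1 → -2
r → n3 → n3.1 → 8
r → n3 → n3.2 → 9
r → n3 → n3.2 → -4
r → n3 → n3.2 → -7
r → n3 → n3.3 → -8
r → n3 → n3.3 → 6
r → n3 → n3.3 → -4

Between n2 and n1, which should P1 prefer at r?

n2

n2.1 (P1): max(1, -1, -2, 4) = 4
n2.2 (P1): max(5, -3, -9) = 5
n2 (P2): min(4, 5) = 4
n1.1 (P1): max(8, -1) = 8
n1.2 (P1): max(-4, -5, 2) = 2
n1.3 (P1): max(-9, 7, -2) = 7
n1.4 (P1): max(-3, 0) = 0
n1 (P2): min(8, 2, 7, 0) = 0
P1 prefers the higher value; n2=4, n1=0. n2 is better since 4 > 0.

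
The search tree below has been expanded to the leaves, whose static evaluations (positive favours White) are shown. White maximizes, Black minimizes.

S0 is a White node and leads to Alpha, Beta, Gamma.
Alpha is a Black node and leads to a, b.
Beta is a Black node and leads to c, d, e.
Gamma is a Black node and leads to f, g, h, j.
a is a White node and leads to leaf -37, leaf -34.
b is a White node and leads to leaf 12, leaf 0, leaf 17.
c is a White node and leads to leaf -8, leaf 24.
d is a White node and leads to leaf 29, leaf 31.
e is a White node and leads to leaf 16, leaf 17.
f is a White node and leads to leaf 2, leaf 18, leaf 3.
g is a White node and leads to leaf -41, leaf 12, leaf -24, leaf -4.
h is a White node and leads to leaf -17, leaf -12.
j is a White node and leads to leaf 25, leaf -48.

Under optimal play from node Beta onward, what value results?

c (White): max(-8, 24) = 24
d (White): max(29, 31) = 31
e (White): max(16, 17) = 17
Beta (Black): min(24, 31, 17) = 17

17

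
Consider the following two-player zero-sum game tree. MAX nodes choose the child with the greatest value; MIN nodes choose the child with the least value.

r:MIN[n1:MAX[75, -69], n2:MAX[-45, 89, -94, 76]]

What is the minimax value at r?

n1 (MAX): max(75, -69) = 75
n2 (MAX): max(-45, 89, -94, 76) = 89
r (MIN): min(75, 89) = 75

75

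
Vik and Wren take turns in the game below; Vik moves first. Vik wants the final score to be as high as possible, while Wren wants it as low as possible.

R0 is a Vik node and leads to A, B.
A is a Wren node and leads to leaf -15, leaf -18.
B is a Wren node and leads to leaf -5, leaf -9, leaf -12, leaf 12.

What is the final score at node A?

A (Wren): min(-15, -18) = -18

-18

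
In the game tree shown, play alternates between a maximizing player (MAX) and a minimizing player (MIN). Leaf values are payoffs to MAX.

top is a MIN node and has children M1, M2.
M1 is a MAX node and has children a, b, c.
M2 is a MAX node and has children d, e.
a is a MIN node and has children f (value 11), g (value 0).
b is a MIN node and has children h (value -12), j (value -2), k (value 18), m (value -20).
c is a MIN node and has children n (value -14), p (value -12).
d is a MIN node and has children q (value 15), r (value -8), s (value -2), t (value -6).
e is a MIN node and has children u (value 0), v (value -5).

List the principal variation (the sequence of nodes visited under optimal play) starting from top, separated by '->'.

top -> M2 -> e -> v

a (MIN): min(11, 0) = 0
b (MIN): min(-12, -2, 18, -20) = -20
c (MIN): min(-14, -12) = -14
M1 (MAX): max(0, -20, -14) = 0
d (MIN): min(15, -8, -2, -6) = -8
e (MIN): min(0, -5) = -5
M2 (MAX): max(-8, -5) = -5
top (MIN): min(0, -5) = -5
At top, MIN picks M2 (lowest: -5).
At M2, MAX picks e (highest: -5).
At e, MIN picks v (lowest: -5).
Terminal value -5.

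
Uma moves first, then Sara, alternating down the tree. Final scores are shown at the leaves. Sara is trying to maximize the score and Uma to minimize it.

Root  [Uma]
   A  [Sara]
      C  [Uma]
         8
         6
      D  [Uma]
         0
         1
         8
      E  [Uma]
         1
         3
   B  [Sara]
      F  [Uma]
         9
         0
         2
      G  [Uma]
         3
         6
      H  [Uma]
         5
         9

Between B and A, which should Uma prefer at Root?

F (Uma): min(9, 0, 2) = 0
G (Uma): min(3, 6) = 3
H (Uma): min(5, 9) = 5
B (Sara): max(0, 3, 5) = 5
C (Uma): min(8, 6) = 6
D (Uma): min(0, 1, 8) = 0
E (Uma): min(1, 3) = 1
A (Sara): max(6, 0, 1) = 6
Uma prefers the lower value; B=5, A=6. B is better since 5 < 6.

B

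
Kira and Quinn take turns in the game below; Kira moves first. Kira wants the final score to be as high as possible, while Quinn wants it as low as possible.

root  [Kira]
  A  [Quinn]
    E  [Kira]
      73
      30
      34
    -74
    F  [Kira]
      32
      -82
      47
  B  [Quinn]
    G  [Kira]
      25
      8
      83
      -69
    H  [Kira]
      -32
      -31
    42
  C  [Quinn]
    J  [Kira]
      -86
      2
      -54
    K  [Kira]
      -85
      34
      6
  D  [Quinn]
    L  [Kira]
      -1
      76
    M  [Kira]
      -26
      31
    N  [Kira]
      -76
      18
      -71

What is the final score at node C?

2

J (Kira): max(-86, 2, -54) = 2
K (Kira): max(-85, 34, 6) = 34
C (Quinn): min(2, 34) = 2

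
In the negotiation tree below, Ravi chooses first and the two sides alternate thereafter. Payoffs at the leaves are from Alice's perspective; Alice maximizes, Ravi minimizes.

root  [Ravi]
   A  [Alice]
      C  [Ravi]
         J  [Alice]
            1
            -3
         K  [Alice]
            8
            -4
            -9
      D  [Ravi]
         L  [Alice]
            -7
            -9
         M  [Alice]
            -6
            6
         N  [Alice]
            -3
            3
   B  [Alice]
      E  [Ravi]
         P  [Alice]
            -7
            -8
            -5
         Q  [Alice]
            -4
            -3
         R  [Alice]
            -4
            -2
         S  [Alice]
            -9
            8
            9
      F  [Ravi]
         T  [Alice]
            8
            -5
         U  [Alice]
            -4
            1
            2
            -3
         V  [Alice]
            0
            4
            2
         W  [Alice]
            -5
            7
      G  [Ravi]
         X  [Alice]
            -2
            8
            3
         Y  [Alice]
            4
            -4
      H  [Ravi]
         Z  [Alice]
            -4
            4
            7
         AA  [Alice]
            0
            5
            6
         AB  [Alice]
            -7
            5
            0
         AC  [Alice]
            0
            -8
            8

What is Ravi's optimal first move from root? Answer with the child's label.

J (Alice): max(1, -3) = 1
K (Alice): max(8, -4, -9) = 8
C (Ravi): min(1, 8) = 1
L (Alice): max(-7, -9) = -7
M (Alice): max(-6, 6) = 6
N (Alice): max(-3, 3) = 3
D (Ravi): min(-7, 6, 3) = -7
A (Alice): max(1, -7) = 1
P (Alice): max(-7, -8, -5) = -5
Q (Alice): max(-4, -3) = -3
R (Alice): max(-4, -2) = -2
S (Alice): max(-9, 8, 9) = 9
E (Ravi): min(-5, -3, -2, 9) = -5
T (Alice): max(8, -5) = 8
U (Alice): max(-4, 1, 2, -3) = 2
V (Alice): max(0, 4, 2) = 4
W (Alice): max(-5, 7) = 7
F (Ravi): min(8, 2, 4, 7) = 2
X (Alice): max(-2, 8, 3) = 8
Y (Alice): max(4, -4) = 4
G (Ravi): min(8, 4) = 4
Z (Alice): max(-4, 4, 7) = 7
AA (Alice): max(0, 5, 6) = 6
AB (Alice): max(-7, 5, 0) = 5
AC (Alice): max(0, -8, 8) = 8
H (Ravi): min(7, 6, 5, 8) = 5
B (Alice): max(-5, 2, 4, 5) = 5
root (Ravi): min(1, 5) = 1
Ravi at root wants the lowest of {A=1, B=5}, so chooses A.

A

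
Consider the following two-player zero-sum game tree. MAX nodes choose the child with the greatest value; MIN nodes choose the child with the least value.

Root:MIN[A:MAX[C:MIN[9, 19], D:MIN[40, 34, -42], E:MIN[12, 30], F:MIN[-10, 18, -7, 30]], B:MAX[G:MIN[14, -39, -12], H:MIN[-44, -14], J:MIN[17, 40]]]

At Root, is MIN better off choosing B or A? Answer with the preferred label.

A

G (MIN): min(14, -39, -12) = -39
H (MIN): min(-44, -14) = -44
J (MIN): min(17, 40) = 17
B (MAX): max(-39, -44, 17) = 17
C (MIN): min(9, 19) = 9
D (MIN): min(40, 34, -42) = -42
E (MIN): min(12, 30) = 12
F (MIN): min(-10, 18, -7, 30) = -10
A (MAX): max(9, -42, 12, -10) = 12
MIN prefers the lower value; B=17, A=12. A is better since 12 < 17.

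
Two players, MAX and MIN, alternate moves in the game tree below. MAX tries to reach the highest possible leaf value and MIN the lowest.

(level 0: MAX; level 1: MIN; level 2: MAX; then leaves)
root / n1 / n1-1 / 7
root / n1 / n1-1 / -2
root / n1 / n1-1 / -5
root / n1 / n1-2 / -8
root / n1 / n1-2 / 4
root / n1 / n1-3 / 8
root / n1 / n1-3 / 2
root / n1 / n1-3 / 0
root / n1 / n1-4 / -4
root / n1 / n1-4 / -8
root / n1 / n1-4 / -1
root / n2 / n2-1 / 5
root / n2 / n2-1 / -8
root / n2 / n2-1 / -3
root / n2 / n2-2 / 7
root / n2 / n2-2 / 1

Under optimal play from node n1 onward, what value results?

n1-1 (MAX): max(7, -2, -5) = 7
n1-2 (MAX): max(-8, 4) = 4
n1-3 (MAX): max(8, 2, 0) = 8
n1-4 (MAX): max(-4, -8, -1) = -1
n1 (MIN): min(7, 4, 8, -1) = -1

-1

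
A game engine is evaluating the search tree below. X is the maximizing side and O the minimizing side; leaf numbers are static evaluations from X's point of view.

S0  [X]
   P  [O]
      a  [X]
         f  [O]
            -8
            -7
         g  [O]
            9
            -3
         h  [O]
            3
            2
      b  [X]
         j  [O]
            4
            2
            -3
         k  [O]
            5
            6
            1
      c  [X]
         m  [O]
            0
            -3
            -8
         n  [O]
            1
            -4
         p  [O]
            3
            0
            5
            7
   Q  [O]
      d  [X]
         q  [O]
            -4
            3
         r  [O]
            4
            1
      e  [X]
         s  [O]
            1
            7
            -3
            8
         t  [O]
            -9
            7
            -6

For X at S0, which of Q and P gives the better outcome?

P

q (O): min(-4, 3) = -4
r (O): min(4, 1) = 1
d (X): max(-4, 1) = 1
s (O): min(1, 7, -3, 8) = -3
t (O): min(-9, 7, -6) = -9
e (X): max(-3, -9) = -3
Q (O): min(1, -3) = -3
f (O): min(-8, -7) = -8
g (O): min(9, -3) = -3
h (O): min(3, 2) = 2
a (X): max(-8, -3, 2) = 2
j (O): min(4, 2, -3) = -3
k (O): min(5, 6, 1) = 1
b (X): max(-3, 1) = 1
m (O): min(0, -3, -8) = -8
n (O): min(1, -4) = -4
p (O): min(3, 0, 5, 7) = 0
c (X): max(-8, -4, 0) = 0
P (O): min(2, 1, 0) = 0
X prefers the higher value; Q=-3, P=0. P is better since 0 > -3.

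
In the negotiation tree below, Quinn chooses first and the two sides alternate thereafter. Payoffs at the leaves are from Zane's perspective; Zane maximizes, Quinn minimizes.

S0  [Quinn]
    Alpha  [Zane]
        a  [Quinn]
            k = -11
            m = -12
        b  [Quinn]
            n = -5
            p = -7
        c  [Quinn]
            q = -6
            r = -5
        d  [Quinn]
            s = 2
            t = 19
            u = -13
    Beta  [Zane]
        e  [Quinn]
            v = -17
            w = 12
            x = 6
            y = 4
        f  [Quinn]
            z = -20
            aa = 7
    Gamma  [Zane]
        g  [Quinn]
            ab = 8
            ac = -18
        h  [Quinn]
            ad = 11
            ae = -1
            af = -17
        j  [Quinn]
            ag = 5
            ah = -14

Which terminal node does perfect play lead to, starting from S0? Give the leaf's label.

a (Quinn): min(-11, -12) = -12
b (Quinn): min(-5, -7) = -7
c (Quinn): min(-6, -5) = -6
d (Quinn): min(2, 19, -13) = -13
Alpha (Zane): max(-12, -7, -6, -13) = -6
e (Quinn): min(-17, 12, 6, 4) = -17
f (Quinn): min(-20, 7) = -20
Beta (Zane): max(-17, -20) = -17
g (Quinn): min(8, -18) = -18
h (Quinn): min(11, -1, -17) = -17
j (Quinn): min(5, -14) = -14
Gamma (Zane): max(-18, -17, -14) = -14
S0 (Quinn): min(-6, -17, -14) = -17
At S0, Quinn picks Beta (lowest: -17).
At Beta, Zane picks e (highest: -17).
At e, Quinn picks v (lowest: -17).
Terminal value -17.

v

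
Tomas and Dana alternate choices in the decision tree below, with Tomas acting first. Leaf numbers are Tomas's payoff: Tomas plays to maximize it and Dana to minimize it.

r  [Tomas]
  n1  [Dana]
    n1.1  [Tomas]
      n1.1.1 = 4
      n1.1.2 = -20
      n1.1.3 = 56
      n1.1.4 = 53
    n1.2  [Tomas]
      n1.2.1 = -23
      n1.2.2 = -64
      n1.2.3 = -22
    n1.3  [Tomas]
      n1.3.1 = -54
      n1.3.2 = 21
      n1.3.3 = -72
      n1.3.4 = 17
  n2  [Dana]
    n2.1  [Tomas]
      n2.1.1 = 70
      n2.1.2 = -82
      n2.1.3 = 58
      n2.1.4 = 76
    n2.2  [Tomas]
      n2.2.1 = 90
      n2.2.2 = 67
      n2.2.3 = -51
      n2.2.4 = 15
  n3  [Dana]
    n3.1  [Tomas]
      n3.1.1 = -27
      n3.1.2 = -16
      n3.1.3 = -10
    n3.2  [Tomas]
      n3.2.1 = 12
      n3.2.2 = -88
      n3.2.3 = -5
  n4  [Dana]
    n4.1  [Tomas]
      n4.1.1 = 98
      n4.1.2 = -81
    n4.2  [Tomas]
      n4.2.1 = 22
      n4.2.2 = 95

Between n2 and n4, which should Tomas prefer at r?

n4

n2.1 (Tomas): max(70, -82, 58, 76) = 76
n2.2 (Tomas): max(90, 67, -51, 15) = 90
n2 (Dana): min(76, 90) = 76
n4.1 (Tomas): max(98, -81) = 98
n4.2 (Tomas): max(22, 95) = 95
n4 (Dana): min(98, 95) = 95
Tomas prefers the higher value; n2=76, n4=95. n4 is better since 95 > 76.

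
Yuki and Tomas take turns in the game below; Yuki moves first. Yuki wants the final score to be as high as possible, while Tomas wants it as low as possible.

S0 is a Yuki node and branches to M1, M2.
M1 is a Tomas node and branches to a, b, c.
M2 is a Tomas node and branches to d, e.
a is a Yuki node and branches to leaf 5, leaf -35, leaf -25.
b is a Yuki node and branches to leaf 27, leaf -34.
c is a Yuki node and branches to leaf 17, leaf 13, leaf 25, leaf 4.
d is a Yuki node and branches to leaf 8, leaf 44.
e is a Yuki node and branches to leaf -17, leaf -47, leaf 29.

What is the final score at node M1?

5

a (Yuki): max(5, -35, -25) = 5
b (Yuki): max(27, -34) = 27
c (Yuki): max(17, 13, 25, 4) = 25
M1 (Tomas): min(5, 27, 25) = 5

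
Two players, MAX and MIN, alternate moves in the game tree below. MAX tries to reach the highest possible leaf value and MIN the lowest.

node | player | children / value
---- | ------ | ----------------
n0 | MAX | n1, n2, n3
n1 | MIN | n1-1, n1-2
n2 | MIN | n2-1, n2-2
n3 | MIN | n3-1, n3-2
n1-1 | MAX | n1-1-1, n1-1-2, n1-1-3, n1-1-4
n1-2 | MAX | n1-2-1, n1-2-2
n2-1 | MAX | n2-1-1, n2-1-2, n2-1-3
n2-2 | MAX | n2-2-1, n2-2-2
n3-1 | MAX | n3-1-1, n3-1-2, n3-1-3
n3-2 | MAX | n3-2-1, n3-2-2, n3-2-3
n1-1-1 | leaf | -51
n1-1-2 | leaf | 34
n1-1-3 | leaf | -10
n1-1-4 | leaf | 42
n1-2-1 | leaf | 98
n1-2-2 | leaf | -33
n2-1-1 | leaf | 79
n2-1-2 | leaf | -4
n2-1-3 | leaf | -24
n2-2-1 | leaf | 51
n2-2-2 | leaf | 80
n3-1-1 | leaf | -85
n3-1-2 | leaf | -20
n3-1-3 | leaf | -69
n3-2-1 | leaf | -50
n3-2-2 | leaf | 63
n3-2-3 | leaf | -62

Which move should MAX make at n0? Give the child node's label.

n2

n1-1 (MAX): max(-51, 34, -10, 42) = 42
n1-2 (MAX): max(98, -33) = 98
n1 (MIN): min(42, 98) = 42
n2-1 (MAX): max(79, -4, -24) = 79
n2-2 (MAX): max(51, 80) = 80
n2 (MIN): min(79, 80) = 79
n3-1 (MAX): max(-85, -20, -69) = -20
n3-2 (MAX): max(-50, 63, -62) = 63
n3 (MIN): min(-20, 63) = -20
n0 (MAX): max(42, 79, -20) = 79
MAX at n0 wants the highest of {n1=42, n2=79, n3=-20}, so chooses n2.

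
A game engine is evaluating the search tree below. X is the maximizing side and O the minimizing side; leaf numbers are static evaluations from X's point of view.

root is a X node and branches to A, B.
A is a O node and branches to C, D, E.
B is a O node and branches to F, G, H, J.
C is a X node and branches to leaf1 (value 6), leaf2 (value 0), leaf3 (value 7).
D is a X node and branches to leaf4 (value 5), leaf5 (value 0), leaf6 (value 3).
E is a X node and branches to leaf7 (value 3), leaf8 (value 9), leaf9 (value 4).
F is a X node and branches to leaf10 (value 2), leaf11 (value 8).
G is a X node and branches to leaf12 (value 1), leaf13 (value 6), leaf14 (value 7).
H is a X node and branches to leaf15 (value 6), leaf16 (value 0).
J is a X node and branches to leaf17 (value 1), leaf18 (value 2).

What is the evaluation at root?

C (X): max(6, 0, 7) = 7
D (X): max(5, 0, 3) = 5
E (X): max(3, 9, 4) = 9
A (O): min(7, 5, 9) = 5
F (X): max(2, 8) = 8
G (X): max(1, 6, 7) = 7
H (X): max(6, 0) = 6
J (X): max(1, 2) = 2
B (O): min(8, 7, 6, 2) = 2
root (X): max(5, 2) = 5

5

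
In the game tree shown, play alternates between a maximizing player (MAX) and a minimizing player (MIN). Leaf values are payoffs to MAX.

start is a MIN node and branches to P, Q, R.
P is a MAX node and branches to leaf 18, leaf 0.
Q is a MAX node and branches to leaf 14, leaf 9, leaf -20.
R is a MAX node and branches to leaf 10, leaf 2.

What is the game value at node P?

P (MAX): max(18, 0) = 18

18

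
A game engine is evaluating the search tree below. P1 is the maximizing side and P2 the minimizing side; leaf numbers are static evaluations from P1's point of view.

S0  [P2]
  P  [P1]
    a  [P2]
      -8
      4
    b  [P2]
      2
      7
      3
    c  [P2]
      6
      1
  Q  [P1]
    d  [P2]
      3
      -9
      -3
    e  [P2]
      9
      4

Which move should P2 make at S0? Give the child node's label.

a (P2): min(-8, 4) = -8
b (P2): min(2, 7, 3) = 2
c (P2): min(6, 1) = 1
P (P1): max(-8, 2, 1) = 2
d (P2): min(3, -9, -3) = -9
e (P2): min(9, 4) = 4
Q (P1): max(-9, 4) = 4
S0 (P2): min(2, 4) = 2
P2 at S0 wants the lowest of {P=2, Q=4}, so chooses P.

P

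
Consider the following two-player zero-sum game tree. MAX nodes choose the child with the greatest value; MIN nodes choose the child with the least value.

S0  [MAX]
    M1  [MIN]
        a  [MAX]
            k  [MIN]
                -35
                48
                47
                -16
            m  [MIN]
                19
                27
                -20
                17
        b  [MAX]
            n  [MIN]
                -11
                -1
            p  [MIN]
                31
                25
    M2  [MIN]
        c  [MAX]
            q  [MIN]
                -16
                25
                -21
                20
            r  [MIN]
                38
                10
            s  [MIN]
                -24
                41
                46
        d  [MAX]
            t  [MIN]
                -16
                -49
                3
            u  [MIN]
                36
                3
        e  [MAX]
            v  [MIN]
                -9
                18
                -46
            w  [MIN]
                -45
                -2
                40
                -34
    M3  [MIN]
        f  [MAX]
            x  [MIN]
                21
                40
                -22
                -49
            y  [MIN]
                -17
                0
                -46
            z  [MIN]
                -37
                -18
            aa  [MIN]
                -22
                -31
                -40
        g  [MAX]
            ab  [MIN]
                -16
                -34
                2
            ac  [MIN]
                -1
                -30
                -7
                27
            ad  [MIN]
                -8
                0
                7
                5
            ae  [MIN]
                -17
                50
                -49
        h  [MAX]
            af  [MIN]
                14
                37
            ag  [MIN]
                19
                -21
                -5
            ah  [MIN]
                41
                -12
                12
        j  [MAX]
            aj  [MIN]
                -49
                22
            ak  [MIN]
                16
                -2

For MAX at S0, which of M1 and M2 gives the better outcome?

k (MIN): min(-35, 48, 47, -16) = -35
m (MIN): min(19, 27, -20, 17) = -20
a (MAX): max(-35, -20) = -20
n (MIN): min(-11, -1) = -11
p (MIN): min(31, 25) = 25
b (MAX): max(-11, 25) = 25
M1 (MIN): min(-20, 25) = -20
q (MIN): min(-16, 25, -21, 20) = -21
r (MIN): min(38, 10) = 10
s (MIN): min(-24, 41, 46) = -24
c (MAX): max(-21, 10, -24) = 10
t (MIN): min(-16, -49, 3) = -49
u (MIN): min(36, 3) = 3
d (MAX): max(-49, 3) = 3
v (MIN): min(-9, 18, -46) = -46
w (MIN): min(-45, -2, 40, -34) = -45
e (MAX): max(-46, -45) = -45
M2 (MIN): min(10, 3, -45) = -45
MAX prefers the higher value; M1=-20, M2=-45. M1 is better since -20 > -45.

M1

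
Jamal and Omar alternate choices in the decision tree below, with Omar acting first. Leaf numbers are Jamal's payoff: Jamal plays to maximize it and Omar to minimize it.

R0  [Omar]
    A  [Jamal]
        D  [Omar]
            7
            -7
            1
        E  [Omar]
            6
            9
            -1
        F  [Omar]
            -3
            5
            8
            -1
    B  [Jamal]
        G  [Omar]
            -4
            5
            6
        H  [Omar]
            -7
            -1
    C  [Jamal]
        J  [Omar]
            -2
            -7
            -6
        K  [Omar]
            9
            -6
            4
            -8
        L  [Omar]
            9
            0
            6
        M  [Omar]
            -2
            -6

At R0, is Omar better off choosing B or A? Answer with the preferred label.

B

G (Omar): min(-4, 5, 6) = -4
H (Omar): min(-7, -1) = -7
B (Jamal): max(-4, -7) = -4
D (Omar): min(7, -7, 1) = -7
E (Omar): min(6, 9, -1) = -1
F (Omar): min(-3, 5, 8, -1) = -3
A (Jamal): max(-7, -1, -3) = -1
Omar prefers the lower value; B=-4, A=-1. B is better since -4 < -1.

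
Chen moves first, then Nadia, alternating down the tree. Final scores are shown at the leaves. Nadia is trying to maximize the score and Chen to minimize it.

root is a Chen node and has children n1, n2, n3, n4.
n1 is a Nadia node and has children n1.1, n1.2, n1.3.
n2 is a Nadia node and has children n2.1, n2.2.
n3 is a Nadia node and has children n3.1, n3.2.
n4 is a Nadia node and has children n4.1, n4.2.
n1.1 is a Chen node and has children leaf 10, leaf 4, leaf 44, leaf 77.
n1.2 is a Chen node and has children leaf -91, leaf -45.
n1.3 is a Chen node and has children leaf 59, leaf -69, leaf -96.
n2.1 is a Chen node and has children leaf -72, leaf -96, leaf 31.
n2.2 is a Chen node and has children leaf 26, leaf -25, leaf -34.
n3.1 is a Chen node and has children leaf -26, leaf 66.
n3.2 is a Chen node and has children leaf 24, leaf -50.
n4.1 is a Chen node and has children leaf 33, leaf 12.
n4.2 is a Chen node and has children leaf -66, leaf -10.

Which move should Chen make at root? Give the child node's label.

n2

n1.1 (Chen): min(10, 4, 44, 77) = 4
n1.2 (Chen): min(-91, -45) = -91
n1.3 (Chen): min(59, -69, -96) = -96
n1 (Nadia): max(4, -91, -96) = 4
n2.1 (Chen): min(-72, -96, 31) = -96
n2.2 (Chen): min(26, -25, -34) = -34
n2 (Nadia): max(-96, -34) = -34
n3.1 (Chen): min(-26, 66) = -26
n3.2 (Chen): min(24, -50) = -50
n3 (Nadia): max(-26, -50) = -26
n4.1 (Chen): min(33, 12) = 12
n4.2 (Chen): min(-66, -10) = -66
n4 (Nadia): max(12, -66) = 12
root (Chen): min(4, -34, -26, 12) = -34
Chen at root wants the lowest of {n1=4, n2=-34, n3=-26, n4=12}, so chooses n2.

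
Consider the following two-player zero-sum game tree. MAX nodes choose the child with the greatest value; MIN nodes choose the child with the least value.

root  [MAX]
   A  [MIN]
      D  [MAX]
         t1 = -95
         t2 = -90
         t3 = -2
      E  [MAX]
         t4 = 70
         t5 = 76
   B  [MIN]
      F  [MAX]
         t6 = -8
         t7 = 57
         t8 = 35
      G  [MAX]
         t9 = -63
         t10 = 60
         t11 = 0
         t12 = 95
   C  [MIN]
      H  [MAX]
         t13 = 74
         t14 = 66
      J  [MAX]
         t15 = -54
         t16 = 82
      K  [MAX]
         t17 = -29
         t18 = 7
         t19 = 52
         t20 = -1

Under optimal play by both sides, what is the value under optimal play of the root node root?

D (MAX): max(-95, -90, -2) = -2
E (MAX): max(70, 76) = 76
A (MIN): min(-2, 76) = -2
F (MAX): max(-8, 57, 35) = 57
G (MAX): max(-63, 60, 0, 95) = 95
B (MIN): min(57, 95) = 57
H (MAX): max(74, 66) = 74
J (MAX): max(-54, 82) = 82
K (MAX): max(-29, 7, 52, -1) = 52
C (MIN): min(74, 82, 52) = 52
root (MAX): max(-2, 57, 52) = 57

57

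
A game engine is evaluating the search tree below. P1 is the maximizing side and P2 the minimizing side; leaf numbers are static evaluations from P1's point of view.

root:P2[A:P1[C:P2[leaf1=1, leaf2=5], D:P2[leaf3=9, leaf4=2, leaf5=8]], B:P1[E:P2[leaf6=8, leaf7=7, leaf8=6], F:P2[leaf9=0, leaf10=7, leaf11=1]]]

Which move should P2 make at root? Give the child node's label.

C (P2): min(1, 5) = 1
D (P2): min(9, 2, 8) = 2
A (P1): max(1, 2) = 2
E (P2): min(8, 7, 6) = 6
F (P2): min(0, 7, 1) = 0
B (P1): max(6, 0) = 6
root (P2): min(2, 6) = 2
P2 at root wants the lowest of {A=2, B=6}, so chooses A.

A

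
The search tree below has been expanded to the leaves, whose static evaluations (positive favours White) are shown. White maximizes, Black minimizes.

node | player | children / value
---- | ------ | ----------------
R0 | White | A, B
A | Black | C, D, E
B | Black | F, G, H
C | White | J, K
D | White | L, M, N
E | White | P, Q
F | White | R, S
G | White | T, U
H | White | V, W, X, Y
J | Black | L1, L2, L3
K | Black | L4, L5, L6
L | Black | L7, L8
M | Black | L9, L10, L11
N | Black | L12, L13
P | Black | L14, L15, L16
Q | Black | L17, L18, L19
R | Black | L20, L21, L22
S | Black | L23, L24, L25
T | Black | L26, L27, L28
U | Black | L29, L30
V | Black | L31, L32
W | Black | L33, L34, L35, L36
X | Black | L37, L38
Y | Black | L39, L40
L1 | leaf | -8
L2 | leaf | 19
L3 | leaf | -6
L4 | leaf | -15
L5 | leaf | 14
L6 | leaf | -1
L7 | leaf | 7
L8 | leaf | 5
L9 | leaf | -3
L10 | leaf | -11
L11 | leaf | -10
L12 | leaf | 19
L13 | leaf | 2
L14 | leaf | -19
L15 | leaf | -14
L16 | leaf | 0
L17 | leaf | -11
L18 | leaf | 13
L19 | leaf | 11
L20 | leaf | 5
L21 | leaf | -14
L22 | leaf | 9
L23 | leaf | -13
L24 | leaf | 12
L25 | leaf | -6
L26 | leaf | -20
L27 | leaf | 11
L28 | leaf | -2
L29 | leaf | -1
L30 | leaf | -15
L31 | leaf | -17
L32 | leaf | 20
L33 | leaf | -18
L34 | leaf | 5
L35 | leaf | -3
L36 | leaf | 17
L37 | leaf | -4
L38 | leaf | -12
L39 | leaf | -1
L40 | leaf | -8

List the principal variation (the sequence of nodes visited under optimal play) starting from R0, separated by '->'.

R0 -> A -> E -> Q -> L17

J (Black): min(-8, 19, -6) = -8
K (Black): min(-15, 14, -1) = -15
C (White): max(-8, -15) = -8
L (Black): min(7, 5) = 5
M (Black): min(-3, -11, -10) = -11
N (Black): min(19, 2) = 2
D (White): max(5, -11, 2) = 5
P (Black): min(-19, -14, 0) = -19
Q (Black): min(-11, 13, 11) = -11
E (White): max(-19, -11) = -11
A (Black): min(-8, 5, -11) = -11
R (Black): min(5, -14, 9) = -14
S (Black): min(-13, 12, -6) = -13
F (White): max(-14, -13) = -13
T (Black): min(-20, 11, -2) = -20
U (Black): min(-1, -15) = -15
G (White): max(-20, -15) = -15
V (Black): min(-17, 20) = -17
W (Black): min(-18, 5, -3, 17) = -18
X (Black): min(-4, -12) = -12
Y (Black): min(-1, -8) = -8
H (White): max(-17, -18, -12, -8) = -8
B (Black): min(-13, -15, -8) = -15
R0 (White): max(-11, -15) = -11
At R0, White picks A (highest: -11).
At A, Black picks E (lowest: -11).
At E, White picks Q (highest: -11).
At Q, Black picks L17 (lowest: -11).
Terminal value -11.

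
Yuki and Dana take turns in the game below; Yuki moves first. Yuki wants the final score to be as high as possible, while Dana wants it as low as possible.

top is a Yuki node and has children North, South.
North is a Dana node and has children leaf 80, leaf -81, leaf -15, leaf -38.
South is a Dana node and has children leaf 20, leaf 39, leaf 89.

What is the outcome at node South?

20

South (Dana): min(20, 39, 89) = 20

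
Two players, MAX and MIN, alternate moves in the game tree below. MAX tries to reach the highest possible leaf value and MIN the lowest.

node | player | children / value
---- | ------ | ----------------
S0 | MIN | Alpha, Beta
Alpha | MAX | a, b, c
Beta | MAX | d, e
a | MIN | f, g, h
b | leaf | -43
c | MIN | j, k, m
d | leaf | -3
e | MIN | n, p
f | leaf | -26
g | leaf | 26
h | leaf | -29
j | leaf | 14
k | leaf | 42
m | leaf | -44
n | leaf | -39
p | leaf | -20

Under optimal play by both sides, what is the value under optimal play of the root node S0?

-29

a (MIN): min(-26, 26, -29) = -29
c (MIN): min(14, 42, -44) = -44
Alpha (MAX): max(-29, -43, -44) = -29
e (MIN): min(-39, -20) = -39
Beta (MAX): max(-3, -39) = -3
S0 (MIN): min(-29, -3) = -29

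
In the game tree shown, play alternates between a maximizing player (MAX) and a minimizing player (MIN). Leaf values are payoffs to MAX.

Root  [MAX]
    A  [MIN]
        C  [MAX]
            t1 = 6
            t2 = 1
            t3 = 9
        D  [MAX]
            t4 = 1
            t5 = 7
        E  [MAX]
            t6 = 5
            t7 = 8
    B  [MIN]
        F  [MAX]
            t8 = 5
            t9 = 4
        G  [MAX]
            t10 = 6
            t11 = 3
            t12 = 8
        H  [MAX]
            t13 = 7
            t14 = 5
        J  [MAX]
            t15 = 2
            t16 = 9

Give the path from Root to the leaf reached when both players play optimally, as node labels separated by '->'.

Root -> A -> D -> t5

C (MAX): max(6, 1, 9) = 9
D (MAX): max(1, 7) = 7
E (MAX): max(5, 8) = 8
A (MIN): min(9, 7, 8) = 7
F (MAX): max(5, 4) = 5
G (MAX): max(6, 3, 8) = 8
H (MAX): max(7, 5) = 7
J (MAX): max(2, 9) = 9
B (MIN): min(5, 8, 7, 9) = 5
Root (MAX): max(7, 5) = 7
At Root, MAX picks A (highest: 7).
At A, MIN picks D (lowest: 7).
At D, MAX picks t5 (highest: 7).
Terminal value 7.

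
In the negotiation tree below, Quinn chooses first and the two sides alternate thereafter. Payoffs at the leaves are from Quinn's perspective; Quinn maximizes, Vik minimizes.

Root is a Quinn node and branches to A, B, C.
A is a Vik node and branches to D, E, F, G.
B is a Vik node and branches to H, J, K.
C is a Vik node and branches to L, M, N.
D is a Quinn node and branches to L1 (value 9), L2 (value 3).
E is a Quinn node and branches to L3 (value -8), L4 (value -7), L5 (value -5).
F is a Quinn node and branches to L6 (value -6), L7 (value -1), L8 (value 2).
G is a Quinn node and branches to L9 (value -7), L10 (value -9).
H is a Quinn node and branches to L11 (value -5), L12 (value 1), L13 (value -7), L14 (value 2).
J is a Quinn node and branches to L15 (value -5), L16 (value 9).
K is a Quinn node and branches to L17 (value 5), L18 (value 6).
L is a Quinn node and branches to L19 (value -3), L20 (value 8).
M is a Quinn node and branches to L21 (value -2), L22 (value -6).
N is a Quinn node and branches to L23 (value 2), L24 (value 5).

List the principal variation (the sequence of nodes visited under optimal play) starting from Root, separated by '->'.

Root -> B -> H -> L14

D (Quinn): max(9, 3) = 9
E (Quinn): max(-8, -7, -5) = -5
F (Quinn): max(-6, -1, 2) = 2
G (Quinn): max(-7, -9) = -7
A (Vik): min(9, -5, 2, -7) = -7
H (Quinn): max(-5, 1, -7, 2) = 2
J (Quinn): max(-5, 9) = 9
K (Quinn): max(5, 6) = 6
B (Vik): min(2, 9, 6) = 2
L (Quinn): max(-3, 8) = 8
M (Quinn): max(-2, -6) = -2
N (Quinn): max(2, 5) = 5
C (Vik): min(8, -2, 5) = -2
Root (Quinn): max(-7, 2, -2) = 2
At Root, Quinn picks B (highest: 2).
At B, Vik picks H (lowest: 2).
At H, Quinn picks L14 (highest: 2).
Terminal value 2.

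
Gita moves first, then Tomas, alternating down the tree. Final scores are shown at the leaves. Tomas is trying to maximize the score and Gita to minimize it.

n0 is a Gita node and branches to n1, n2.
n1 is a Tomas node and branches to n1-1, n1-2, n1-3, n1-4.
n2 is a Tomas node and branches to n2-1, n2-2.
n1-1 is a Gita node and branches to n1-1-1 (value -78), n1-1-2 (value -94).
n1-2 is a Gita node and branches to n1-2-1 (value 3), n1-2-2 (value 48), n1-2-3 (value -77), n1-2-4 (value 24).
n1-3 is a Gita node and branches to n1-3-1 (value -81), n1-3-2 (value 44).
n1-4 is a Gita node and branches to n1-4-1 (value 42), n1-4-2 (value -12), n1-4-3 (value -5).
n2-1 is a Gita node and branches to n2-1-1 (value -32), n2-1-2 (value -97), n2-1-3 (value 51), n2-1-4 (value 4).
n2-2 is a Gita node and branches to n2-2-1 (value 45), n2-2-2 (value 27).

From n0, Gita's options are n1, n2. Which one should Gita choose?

n1-1 (Gita): min(-78, -94) = -94
n1-2 (Gita): min(3, 48, -77, 24) = -77
n1-3 (Gita): min(-81, 44) = -81
n1-4 (Gita): min(42, -12, -5) = -12
n1 (Tomas): max(-94, -77, -81, -12) = -12
n2-1 (Gita): min(-32, -97, 51, 4) = -97
n2-2 (Gita): min(45, 27) = 27
n2 (Tomas): max(-97, 27) = 27
n0 (Gita): min(-12, 27) = -12
Gita at n0 wants the lowest of {n1=-12, n2=27}, so chooses n1.

n1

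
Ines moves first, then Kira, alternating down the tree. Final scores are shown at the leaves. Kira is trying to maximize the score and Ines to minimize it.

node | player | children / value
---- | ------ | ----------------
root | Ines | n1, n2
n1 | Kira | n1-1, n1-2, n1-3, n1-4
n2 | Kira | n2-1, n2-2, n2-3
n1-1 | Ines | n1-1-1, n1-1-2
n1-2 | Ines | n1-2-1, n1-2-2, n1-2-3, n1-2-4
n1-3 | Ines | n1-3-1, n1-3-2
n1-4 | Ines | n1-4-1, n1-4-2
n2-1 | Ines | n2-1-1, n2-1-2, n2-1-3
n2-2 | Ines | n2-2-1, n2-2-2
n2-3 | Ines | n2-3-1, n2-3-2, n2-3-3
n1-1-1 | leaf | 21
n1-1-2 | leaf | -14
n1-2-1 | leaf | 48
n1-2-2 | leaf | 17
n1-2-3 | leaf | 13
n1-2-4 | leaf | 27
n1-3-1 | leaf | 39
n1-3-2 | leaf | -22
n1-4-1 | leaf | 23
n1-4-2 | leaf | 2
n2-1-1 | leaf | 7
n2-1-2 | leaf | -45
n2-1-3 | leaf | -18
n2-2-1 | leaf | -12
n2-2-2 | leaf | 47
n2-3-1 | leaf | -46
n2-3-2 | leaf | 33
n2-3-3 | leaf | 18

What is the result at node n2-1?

-45

n2-1 (Ines): min(7, -45, -18) = -45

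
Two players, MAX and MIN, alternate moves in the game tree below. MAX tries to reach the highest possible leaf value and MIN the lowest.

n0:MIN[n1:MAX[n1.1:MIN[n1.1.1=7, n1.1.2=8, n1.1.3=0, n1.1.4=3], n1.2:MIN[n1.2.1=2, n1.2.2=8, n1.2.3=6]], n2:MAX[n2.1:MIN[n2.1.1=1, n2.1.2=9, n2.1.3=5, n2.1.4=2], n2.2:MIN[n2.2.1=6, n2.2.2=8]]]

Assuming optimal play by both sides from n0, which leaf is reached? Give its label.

n1.1 (MIN): min(7, 8, 0, 3) = 0
n1.2 (MIN): min(2, 8, 6) = 2
n1 (MAX): max(0, 2) = 2
n2.1 (MIN): min(1, 9, 5, 2) = 1
n2.2 (MIN): min(6, 8) = 6
n2 (MAX): max(1, 6) = 6
n0 (MIN): min(2, 6) = 2
At n0, MIN picks n1 (lowest: 2).
At n1, MAX picks n1.2 (highest: 2).
At n1.2, MIN picks n1.2.1 (lowest: 2).
Terminal value 2.

n1.2.1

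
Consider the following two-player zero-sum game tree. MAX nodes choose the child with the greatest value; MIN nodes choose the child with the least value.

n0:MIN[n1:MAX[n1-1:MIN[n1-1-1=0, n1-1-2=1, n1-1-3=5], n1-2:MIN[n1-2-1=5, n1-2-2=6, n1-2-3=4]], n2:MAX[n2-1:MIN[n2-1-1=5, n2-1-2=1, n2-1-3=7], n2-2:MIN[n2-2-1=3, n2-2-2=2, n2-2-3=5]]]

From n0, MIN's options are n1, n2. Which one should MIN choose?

n2

n1-1 (MIN): min(0, 1, 5) = 0
n1-2 (MIN): min(5, 6, 4) = 4
n1 (MAX): max(0, 4) = 4
n2-1 (MIN): min(5, 1, 7) = 1
n2-2 (MIN): min(3, 2, 5) = 2
n2 (MAX): max(1, 2) = 2
n0 (MIN): min(4, 2) = 2
MIN at n0 wants the lowest of {n1=4, n2=2}, so chooses n2.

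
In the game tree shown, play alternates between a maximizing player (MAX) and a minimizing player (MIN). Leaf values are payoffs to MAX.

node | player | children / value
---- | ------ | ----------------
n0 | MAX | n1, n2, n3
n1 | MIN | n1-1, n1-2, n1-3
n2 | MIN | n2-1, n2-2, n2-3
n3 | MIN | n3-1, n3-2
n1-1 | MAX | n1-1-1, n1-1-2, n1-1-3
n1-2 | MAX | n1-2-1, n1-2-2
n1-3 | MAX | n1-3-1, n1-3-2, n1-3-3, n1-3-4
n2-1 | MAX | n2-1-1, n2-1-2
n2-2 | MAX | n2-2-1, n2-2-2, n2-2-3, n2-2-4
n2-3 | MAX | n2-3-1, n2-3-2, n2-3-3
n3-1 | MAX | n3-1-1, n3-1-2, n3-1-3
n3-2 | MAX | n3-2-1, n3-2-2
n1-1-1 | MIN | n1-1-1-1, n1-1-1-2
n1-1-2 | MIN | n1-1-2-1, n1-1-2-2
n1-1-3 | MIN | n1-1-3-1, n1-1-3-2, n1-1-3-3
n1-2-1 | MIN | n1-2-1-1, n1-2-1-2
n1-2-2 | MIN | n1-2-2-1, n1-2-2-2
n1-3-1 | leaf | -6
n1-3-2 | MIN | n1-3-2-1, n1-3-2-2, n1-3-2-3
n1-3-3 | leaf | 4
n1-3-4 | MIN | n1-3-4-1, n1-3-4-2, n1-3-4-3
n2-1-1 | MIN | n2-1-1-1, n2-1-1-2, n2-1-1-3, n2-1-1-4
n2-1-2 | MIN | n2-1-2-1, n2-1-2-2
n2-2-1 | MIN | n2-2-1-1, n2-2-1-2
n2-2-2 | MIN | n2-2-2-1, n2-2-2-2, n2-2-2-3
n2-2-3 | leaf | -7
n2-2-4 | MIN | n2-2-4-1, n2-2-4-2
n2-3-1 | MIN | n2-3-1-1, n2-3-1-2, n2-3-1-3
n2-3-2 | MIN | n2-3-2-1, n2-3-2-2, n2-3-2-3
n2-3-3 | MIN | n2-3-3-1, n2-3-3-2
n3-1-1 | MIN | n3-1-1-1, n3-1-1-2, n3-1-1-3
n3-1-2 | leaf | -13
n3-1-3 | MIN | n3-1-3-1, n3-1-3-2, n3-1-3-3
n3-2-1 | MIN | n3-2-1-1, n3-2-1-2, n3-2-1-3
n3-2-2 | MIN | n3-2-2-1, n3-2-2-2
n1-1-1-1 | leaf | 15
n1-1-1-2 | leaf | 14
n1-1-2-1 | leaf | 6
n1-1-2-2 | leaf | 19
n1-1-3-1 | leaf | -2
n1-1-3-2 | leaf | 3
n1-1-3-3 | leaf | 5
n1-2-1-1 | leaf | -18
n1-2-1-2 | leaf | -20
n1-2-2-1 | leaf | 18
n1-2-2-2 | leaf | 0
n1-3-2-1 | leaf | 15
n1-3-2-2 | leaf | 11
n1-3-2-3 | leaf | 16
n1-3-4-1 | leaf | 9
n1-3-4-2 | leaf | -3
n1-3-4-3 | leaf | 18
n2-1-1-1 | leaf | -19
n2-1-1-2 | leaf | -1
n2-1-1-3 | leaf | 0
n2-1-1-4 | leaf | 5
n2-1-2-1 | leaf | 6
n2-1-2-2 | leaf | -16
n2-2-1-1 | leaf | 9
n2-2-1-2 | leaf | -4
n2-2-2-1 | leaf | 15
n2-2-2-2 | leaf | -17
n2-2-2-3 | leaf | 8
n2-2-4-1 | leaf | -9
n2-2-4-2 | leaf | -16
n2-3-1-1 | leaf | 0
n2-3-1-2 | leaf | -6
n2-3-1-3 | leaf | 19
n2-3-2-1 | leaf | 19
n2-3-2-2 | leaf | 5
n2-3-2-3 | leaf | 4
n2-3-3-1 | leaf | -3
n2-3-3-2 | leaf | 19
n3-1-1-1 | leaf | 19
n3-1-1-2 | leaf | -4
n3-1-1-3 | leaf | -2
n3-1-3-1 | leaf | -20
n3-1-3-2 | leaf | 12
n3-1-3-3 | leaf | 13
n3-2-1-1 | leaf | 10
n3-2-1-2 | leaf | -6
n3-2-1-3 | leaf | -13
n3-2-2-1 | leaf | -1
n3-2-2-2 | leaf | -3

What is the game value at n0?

n1-1-1 (MIN): min(15, 14) = 14
n1-1-2 (MIN): min(6, 19) = 6
n1-1-3 (MIN): min(-2, 3, 5) = -2
n1-1 (MAX): max(14, 6, -2) = 14
n1-2-1 (MIN): min(-18, -20) = -20
n1-2-2 (MIN): min(18, 0) = 0
n1-2 (MAX): max(-20, 0) = 0
n1-3-2 (MIN): min(15, 11, 16) = 11
n1-3-4 (MIN): min(9, -3, 18) = -3
n1-3 (MAX): max(-6, 11, 4, -3) = 11
n1 (MIN): min(14, 0, 11) = 0
n2-1-1 (MIN): min(-19, -1, 0, 5) = -19
n2-1-2 (MIN): min(6, -16) = -16
n2-1 (MAX): max(-19, -16) = -16
n2-2-1 (MIN): min(9, -4) = -4
n2-2-2 (MIN): min(15, -17, 8) = -17
n2-2-4 (MIN): min(-9, -16) = -16
n2-2 (MAX): max(-4, -17, -7, -16) = -4
n2-3-1 (MIN): min(0, -6, 19) = -6
n2-3-2 (MIN): min(19, 5, 4) = 4
n2-3-3 (MIN): min(-3, 19) = -3
n2-3 (MAX): max(-6, 4, -3) = 4
n2 (MIN): min(-16, -4, 4) = -16
n3-1-1 (MIN): min(19, -4, -2) = -4
n3-1-3 (MIN): min(-20, 12, 13) = -20
n3-1 (MAX): max(-4, -13, -20) = -4
n3-2-1 (MIN): min(10, -6, -13) = -13
n3-2-2 (MIN): min(-1, -3) = -3
n3-2 (MAX): max(-13, -3) = -3
n3 (MIN): min(-4, -3) = -4
n0 (MAX): max(0, -16, -4) = 0

0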